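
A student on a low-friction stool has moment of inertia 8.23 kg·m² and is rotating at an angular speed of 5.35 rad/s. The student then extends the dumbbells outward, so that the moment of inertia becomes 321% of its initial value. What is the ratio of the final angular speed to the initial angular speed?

ω₂/ω₁ ≈ 0.312

With no external torque about the axis, L is conserved: I₁ω₁ = I₂ω₂.
I₂ = 3.21 × 8.23 = 26.42 kg·m².
ω₂/ω₁ = I₁/I₂ = 8.230 / 26.42 = 0.3115.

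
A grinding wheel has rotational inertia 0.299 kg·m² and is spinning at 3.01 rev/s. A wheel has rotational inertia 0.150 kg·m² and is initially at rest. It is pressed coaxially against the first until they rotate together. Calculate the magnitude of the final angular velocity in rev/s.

The coupling torques are internal; angular momentum about the shared axis is conserved.
Taking A's sense as positive: L = (0.2990)(3.01) = 0.9000 kg·m²·rev/s.
Combined I = 0.2990 + 0.1500 = 0.4490 kg·m².
ω_f = L / I = 0.9000 / 0.4490 = 2.004 rev/s.

|ω_f| ≈ 2.00 rev/s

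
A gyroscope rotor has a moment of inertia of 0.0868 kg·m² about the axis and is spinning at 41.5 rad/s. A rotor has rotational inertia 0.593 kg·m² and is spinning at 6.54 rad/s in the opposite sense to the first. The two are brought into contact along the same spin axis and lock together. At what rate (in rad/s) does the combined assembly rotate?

No external torque acts about the common axis, so total angular momentum is conserved.
Taking A's sense as positive: L = (0.08680)(41.5) − (0.5930)(6.54) = -0.2760 kg·m²·rad/s.
Combined I = 0.08680 + 0.5930 = 0.6798 kg·m².
ω_f = L / I = -0.2760 / 0.6798 = -0.4060 rad/s.

|ω_f| ≈ 0.406 rad/s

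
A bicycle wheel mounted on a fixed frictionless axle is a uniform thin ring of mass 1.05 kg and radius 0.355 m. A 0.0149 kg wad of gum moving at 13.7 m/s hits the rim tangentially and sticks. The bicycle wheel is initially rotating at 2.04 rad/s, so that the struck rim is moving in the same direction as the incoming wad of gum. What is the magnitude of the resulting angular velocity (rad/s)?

|ω_f| ≈ 2.55 rad/s

The axle reaction passes through the axle and exerts no torque about it; angular momentum about the axle is conserved through the impact.
I_p = (1.05)(0.355)² = 0.1323 kg·m². Taking the sense of the wad of gum's angular momentum as positive, L_{wad} = m v R = (0.0149)(13.7)(0.355) = 0.07247 kg·m²/s.
L_i = +I_p ω_p + m v R = +(0.1323)(2.04) + 0.07247 = 0.3424 kg·m²/s.
After sticking, I_f = I_p + m R² = 0.1323 + (0.0149)(0.355)² = 0.1342 kg·m².
ω_f = L_i / I_f = 0.3424 / 0.1342 = 2.551 rad/s.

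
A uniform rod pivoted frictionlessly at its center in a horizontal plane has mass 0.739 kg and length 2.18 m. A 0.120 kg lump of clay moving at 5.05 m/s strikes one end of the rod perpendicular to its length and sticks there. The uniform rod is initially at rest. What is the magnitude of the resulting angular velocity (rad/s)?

The axle reaction passes through the pivot and exerts no torque about it; angular momentum about the pivot is conserved through the impact.
I_p = (1/12)(0.739)(2.18)² = 0.2927 kg·m². Taking the sense of the lump of clay's angular momentum as positive, L_{lump} = m v R = (0.120)(5.05)(2.18/2) = 0.6605 kg·m²/s.
L_i = 0 + 0.6605 = 0.6605 kg·m²/s.
After sticking, I_f = I_p + m R² = 0.2927 + (0.120)(2.18/2)² = 0.4352 kg·m².
ω_f = L_i / I_f = 0.6605 / 0.4352 = 1.518 rad/s.

|ω_f| ≈ 1.52 rad/s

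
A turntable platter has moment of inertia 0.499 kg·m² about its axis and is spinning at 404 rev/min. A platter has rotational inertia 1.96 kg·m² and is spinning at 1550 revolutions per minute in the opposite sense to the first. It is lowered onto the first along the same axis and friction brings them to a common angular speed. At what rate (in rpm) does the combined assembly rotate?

|ω_f| ≈ 1150 rpm

The coupling torques are internal; angular momentum about the shared axis is conserved.
Taking A's sense as positive: L = (0.4990)(404) − (1.960)(1550) = -2836 kg·m²·rpm.
Combined I = 0.4990 + 1.960 = 2.459 kg·m².
ω_f = L / I = -2836 / 2.459 = -1153 rpm.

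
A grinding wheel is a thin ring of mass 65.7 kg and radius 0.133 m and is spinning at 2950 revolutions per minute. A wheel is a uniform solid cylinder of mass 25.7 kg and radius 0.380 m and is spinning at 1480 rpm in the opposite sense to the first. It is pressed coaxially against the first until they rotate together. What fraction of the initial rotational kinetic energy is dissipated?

fraction ≈ 0.989

The coupling torques are internal; angular momentum about the shared axis is conserved.
Moments of inertia: I_A = (65.7)(0.133)² = 1.162 kg·m²; I_B = ½(25.7)(0.380)² = 1.856 kg·m².
Taking A's sense as positive: L = (1.162)(2950) − (1.856)(1480) = 682.2 kg·m²·rpm.
Combined I = 1.162 + 1.856 = 3.018 kg·m².
ω_f = L / I = 682.2 / 3.018 = 226.1 rpm.
KE_i = ½ΣIω² = 77740 J; KE_f = ½(3.018)(23.67)² = 845.6 J.
Fraction dissipated = (KE_i − KE_f)/KE_i = 0.9891.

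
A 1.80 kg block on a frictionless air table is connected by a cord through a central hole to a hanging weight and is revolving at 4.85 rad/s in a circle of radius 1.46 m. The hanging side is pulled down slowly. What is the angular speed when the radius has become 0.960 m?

ω₂ ≈ 11.2 rad/s

No torque about the axis ⇒ m r₁² ω₁ = m r₂² ω₂.
ω₂ = ω₁ (r₁/r₂)² = (4.85)(1.46/0.960)² = 11.22 rad/s.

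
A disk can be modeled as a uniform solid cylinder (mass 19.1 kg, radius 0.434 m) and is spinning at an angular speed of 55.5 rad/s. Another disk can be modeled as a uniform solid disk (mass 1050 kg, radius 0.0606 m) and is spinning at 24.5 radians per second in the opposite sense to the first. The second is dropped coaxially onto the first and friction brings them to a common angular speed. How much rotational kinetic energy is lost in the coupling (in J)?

No external torque acts about the common axis, so total angular momentum is conserved.
Moments of inertia: I_A = ½(19.1)(0.434)² = 1.799 kg·m²; I_B = ½(1050)(0.0606)² = 1.928 kg·m².
Taking A's sense as positive: L = (1.799)(55.5) − (1.928)(24.5) = 52.60 kg·m²·rad/s.
Combined I = 1.799 + 1.928 = 3.727 kg·m².
ω_f = L / I = 52.60 / 3.727 = 14.11 rad/s.
KE_i = ½ΣIω² = 3349 J; KE_f = ½(3.727)(14.11)² = 371.2 J.

ΔKE lost ≈ 2980 J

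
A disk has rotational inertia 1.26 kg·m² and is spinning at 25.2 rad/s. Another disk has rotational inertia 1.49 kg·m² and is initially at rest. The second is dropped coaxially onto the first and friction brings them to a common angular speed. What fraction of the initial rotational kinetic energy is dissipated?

No external torque acts about the common axis, so total angular momentum is conserved.
Taking A's sense as positive: L = (1.260)(25.2) = 31.75 kg·m²·rad/s.
Combined I = 1.260 + 1.490 = 2.750 kg·m².
ω_f = L / I = 31.75 / 2.750 = 11.55 rad/s.
KE_i = ½ΣIω² = 400.1 J; KE_f = ½(2.750)(11.55)² = 183.3 J.
Fraction dissipated = (KE_i − KE_f)/KE_i = 0.5418.

fraction ≈ 0.542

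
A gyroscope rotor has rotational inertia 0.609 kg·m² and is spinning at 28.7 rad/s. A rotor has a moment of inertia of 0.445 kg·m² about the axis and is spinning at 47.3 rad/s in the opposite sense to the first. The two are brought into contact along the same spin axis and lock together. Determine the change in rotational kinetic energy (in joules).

ΔKE ≈ -743 J

No external torque acts about the common axis, so total angular momentum is conserved.
Taking A's sense as positive: L = (0.6090)(28.7) − (0.4450)(47.3) = -3.570 kg·m²·rad/s.
Combined I = 0.6090 + 0.4450 = 1.054 kg·m².
ω_f = L / I = -3.570 / 1.054 = -3.387 rad/s.
KE_i = ½ΣIω² = 748.6 J; KE_f = ½(1.054)(3.387)² = 6.047 J.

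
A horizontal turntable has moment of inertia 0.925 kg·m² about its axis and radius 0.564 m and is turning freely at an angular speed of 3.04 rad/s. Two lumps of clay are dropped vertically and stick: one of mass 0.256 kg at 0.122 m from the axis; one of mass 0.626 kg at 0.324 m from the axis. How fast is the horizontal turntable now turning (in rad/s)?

The added mass arrives with no angular momentum about the axis, and any external torque about the axis is negligible, so the system's angular momentum is conserved.
Added inertia Σmr² = (0.256)(0.122)² + (0.626)(0.324)² = 0.06953 kg·m²; I_f = 0.9250 + 0.06953 = 0.9945 kg·m².
ω_f = I_p ω_i / I_f = (0.9250)(3.04) / 0.9945 = 2.827 rad/s.

ω_f ≈ 2.83 rad/s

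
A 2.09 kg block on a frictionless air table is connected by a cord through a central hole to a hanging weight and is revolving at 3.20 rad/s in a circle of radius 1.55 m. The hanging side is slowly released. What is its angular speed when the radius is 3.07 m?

The constraining force is radial, so m r² ω about the center is conserved.
ω₂ = ω₁ (r₁/r₂)² = (3.20)(1.55/3.07)² = 0.8157 rad/s.

ω₂ ≈ 0.816 rad/s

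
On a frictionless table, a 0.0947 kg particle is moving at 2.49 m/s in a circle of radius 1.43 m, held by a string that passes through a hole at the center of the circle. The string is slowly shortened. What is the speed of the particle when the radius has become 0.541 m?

v₂ ≈ 6.58 m/s

The only horizontal force on the mass is along the cord (radial), so it exerts no torque about the hole and angular momentum m v r is conserved.
v₂ = v₁ r₁ / r₂ = (2.49)(1.43) / (0.541) = 6.582 m/s.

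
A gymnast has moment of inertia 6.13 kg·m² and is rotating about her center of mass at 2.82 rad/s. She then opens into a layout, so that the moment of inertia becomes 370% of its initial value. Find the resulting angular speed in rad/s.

With no external torque about the axis, L is conserved: I₁ω₁ = I₂ω₂.
I₂ = 3.70 × 6.13 = 22.68 kg·m².
ω₂ = I₁ω₁ / I₂ = (6.130)(2.82 rad/s) / (22.68) = 0.7622 rad/s.

ω₂ ≈ 0.762 rad/s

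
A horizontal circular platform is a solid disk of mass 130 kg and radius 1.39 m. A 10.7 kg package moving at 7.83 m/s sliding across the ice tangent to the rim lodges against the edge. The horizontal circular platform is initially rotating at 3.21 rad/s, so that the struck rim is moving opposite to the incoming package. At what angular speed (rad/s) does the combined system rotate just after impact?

The axle reaction passes through the central axle and exerts no torque about it; angular momentum about the central axle is conserved through the impact.
I_p = ½(130)(1.39)² = 125.6 kg·m². Taking the sense of the package's angular momentum as positive, L_{package} = m v R = (10.7)(7.83)(1.39) = 116.5 kg·m²/s.
L_i = −I_p ω_p + m v R = −(125.6)(3.21) + 116.5 = -286.7 kg·m²/s.
After sticking, I_f = I_p + m R² = 125.6 + (10.7)(1.39)² = 146.3 kg·m².
ω_f = L_i / I_f = -286.7 / 146.3 = -1.960 rad/s.

|ω_f| ≈ 1.96 rad/s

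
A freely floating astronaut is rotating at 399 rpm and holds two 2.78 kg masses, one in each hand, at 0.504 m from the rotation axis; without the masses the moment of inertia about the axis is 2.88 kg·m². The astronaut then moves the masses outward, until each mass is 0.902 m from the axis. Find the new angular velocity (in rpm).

ω₂ ≈ 231 rpm

Angular momentum about the spin axis is conserved since the torque about it is zero.
I₁ = 2.88 + 2(2.78)(0.504)² = 4.292 kg·m²; I₂ = 2.88 + 2(2.78)(0.902)² = 7.404 kg·m².
ω₂ = I₁ω₁ / I₂ = (4.292)(399 rpm) / (7.404) = 231.3 rpm.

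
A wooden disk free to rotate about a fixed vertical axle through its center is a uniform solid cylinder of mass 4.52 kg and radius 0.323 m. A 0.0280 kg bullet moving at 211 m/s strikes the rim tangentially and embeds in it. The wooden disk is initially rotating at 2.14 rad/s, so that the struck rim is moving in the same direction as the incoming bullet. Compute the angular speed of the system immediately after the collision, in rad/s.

|ω_f| ≈ 10.1 rad/s

The axle reaction passes through the axle and exerts no torque about it; angular momentum about the axle is conserved through the impact.
I_p = ½(4.52)(0.323)² = 0.2358 kg·m². Taking the sense of the bullet's angular momentum as positive, L_{bullet} = m v R = (0.0280)(211)(0.323) = 1.908 kg·m²/s.
L_i = +I_p ω_p + m v R = +(0.2358)(2.14) + 1.908 = 2.413 kg·m²/s.
After sticking, I_f = I_p + m R² = 0.2358 + (0.0280)(0.323)² = 0.2387 kg·m².
ω_f = L_i / I_f = 2.413 / 0.2387 = 10.11 rad/s.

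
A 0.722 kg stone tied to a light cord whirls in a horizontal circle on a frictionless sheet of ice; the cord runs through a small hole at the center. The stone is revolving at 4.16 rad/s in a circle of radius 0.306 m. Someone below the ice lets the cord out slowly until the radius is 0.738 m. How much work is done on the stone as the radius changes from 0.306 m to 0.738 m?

The constraining force is radial, so m r² ω about the center is conserved.
ω₂ = ω₁ (r₁/r₂)² = (4.16)(0.306/0.738)² = 0.7152 rad/s.
W = ΔKE = ½m(v₂² − v₁²) = -0.4844 J.

W ≈ -0.484 J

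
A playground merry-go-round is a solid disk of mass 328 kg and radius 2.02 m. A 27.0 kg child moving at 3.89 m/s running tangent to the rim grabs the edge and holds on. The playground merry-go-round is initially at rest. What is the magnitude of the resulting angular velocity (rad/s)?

|ω_f| ≈ 0.272 rad/s

The axle reaction passes through the axle and exerts no torque about it; angular momentum about the axle is conserved through the impact.
I_p = ½(328)(2.02)² = 669.2 kg·m². Taking the sense of the child's angular momentum as positive, L_{child} = m v R = (27.0)(3.89)(2.02) = 212.2 kg·m²/s.
L_i = 0 + 212.2 = 212.2 kg·m²/s.
After sticking, I_f = I_p + m R² = 669.2 + (27.0)(2.02)² = 779.4 kg·m².
ω_f = L_i / I_f = 212.2 / 779.4 = 0.2722 rad/s.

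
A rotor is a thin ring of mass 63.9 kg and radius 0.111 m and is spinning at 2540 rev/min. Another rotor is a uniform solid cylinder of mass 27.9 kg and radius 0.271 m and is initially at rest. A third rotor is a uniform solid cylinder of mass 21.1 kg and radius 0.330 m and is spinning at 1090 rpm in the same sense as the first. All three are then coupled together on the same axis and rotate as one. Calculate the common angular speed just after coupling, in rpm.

The coupling torques are internal; angular momentum about the shared axis is conserved.
Moments of inertia: I_A = (63.9)(0.111)² = 0.7873 kg·m²; I_B = ½(27.9)(0.271)² = 1.025 kg·m²; I_C = ½(21.1)(0.330)² = 1.149 kg·m².
Taking A's sense as positive: L = (0.7873)(2540) + (1.149)(1090) = 3252 kg·m²·rpm.
Combined I = 0.7873 + 1.025 + 1.149 = 2.961 kg·m².
ω_f = L / I = 3252 / 2.961 = 1098 rpm.

|ω_f| ≈ 1100 rpm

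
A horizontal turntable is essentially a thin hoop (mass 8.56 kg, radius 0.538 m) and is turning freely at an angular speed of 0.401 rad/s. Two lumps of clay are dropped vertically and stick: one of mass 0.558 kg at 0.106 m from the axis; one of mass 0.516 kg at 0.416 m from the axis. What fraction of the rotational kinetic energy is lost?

fraction ≈ 0.0371

The added mass arrives with no angular momentum about the axis, and any external torque about the axis is negligible, so the system's angular momentum is conserved.
I_p = (8.56)(0.538)² = 2.478 kg·m².
Added inertia Σmr² = (0.558)(0.106)² + (0.516)(0.416)² = 0.09557 kg·m²; I_f = 2.478 + 0.09557 = 2.573 kg·m².
ω_f = I_p ω_i / I_f = (2.478)(0.401) / 2.573 = 0.3861 rad/s.
KE_i = ½(2.478)(0.4010 rad/s)² = 0.1992 J; KE_f = ½(2.573)(0.3861)² = 0.1918 J.
Fraction lost = 0.03714.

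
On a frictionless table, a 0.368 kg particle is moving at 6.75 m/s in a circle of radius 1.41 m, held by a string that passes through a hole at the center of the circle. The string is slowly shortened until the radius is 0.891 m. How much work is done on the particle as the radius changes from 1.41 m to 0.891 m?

The only horizontal force on the mass is along the cord (radial), so it exerts no torque about the hole and angular momentum m v r is conserved.
v₂ = v₁ r₁ / r₂ = (6.75)(1.41) / (0.891) = 10.68 m/s.
W = ΔKE = ½m(v₂² − v₁²) = 12.61 J.

W ≈ 12.6 J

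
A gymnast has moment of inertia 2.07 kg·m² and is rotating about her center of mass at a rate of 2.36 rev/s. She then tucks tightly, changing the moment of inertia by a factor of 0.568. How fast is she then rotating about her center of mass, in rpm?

ω₂ ≈ 249 rpm

With no external torque about the axis, L is conserved: I₁ω₁ = I₂ω₂.
I₂ = 0.568 × 2.07 = 1.176 kg·m².
ω₂ = I₁ω₁ / I₂ = (2.070)(2.36 rev/s) / (1.176) = 4.155 rev/s = 249.3 rpm.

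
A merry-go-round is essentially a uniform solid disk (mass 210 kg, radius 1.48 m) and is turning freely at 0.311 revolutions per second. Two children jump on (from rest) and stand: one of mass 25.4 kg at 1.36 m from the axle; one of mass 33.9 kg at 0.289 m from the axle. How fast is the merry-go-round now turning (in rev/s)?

No external torque acts about the axle; L_before = L_after.
I_p = ½(210)(1.48)² = 230.0 kg·m².
Added inertia Σmr² = (25.4)(1.36)² + (33.9)(0.289)² = 49.81 kg·m²; I_f = 230.0 + 49.81 = 279.8 kg·m².
ω_f = I_p ω_i / I_f = (230.0)(0.311) / 279.8 = 0.2556 rev/s.

ω_f ≈ 0.256 rev/s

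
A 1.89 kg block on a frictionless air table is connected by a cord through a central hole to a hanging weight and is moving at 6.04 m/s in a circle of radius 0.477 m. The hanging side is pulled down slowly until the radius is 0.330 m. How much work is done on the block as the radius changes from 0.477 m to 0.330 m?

Central (radial) force ⇒ zero torque about the center ⇒ m v r is constant.
v₂ = v₁ r₁ / r₂ = (6.04)(0.477) / (0.330) = 8.731 m/s.
W = ΔKE = ½m(v₂² − v₁²) = 37.56 J.

W ≈ 37.6 J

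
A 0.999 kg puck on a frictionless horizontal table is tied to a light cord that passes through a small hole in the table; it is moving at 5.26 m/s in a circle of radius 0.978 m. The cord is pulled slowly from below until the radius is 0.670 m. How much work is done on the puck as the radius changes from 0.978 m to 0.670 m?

W ≈ 15.6 J

Central (radial) force ⇒ zero torque about the center ⇒ m v r is constant.
v₂ = v₁ r₁ / r₂ = (5.26)(0.978) / (0.670) = 7.678 m/s.
W = ΔKE = ½m(v₂² − v₁²) = 15.63 J.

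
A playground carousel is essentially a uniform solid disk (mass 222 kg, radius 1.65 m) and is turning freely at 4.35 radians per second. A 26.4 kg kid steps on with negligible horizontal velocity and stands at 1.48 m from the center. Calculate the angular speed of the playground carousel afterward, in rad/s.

No external torque acts about the center; L_before = L_after.
I_p = ½(222)(1.65)² = 302.2 kg·m².
Added inertia Σmr² = (26.4)(1.48)² = 57.83 kg·m²; I_f = 302.2 + 57.83 = 360.0 kg·m².
ω_f = I_p ω_i / I_f = (302.2)(4.35) / 360.0 = 3.651 rad/s.

ω_f ≈ 3.65 rad/s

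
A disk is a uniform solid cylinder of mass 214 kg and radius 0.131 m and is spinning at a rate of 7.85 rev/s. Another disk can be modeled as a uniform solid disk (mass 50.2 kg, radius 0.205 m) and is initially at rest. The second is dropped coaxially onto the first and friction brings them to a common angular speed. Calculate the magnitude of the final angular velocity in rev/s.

|ω_f| ≈ 4.99 rev/s

The coupling torques are internal; angular momentum about the shared axis is conserved.
Moments of inertia: I_A = ½(214)(0.131)² = 1.836 kg·m²; I_B = ½(50.2)(0.205)² = 1.055 kg·m².
Taking A's sense as positive: L = (1.836)(7.85) = 14.41 kg·m²·rev/s.
Combined I = 1.836 + 1.055 = 2.891 kg·m².
ω_f = L / I = 14.41 / 2.891 = 4.986 rev/s.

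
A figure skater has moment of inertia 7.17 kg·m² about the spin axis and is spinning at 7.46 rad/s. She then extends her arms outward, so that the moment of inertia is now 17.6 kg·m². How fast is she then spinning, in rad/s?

Angular momentum about the spin axis is conserved since the torque about it is zero.
ω₂ = I₁ω₁ / I₂ = (7.170)(7.46 rad/s) / (17.60) = 3.039 rad/s.

ω₂ ≈ 3.04 rad/s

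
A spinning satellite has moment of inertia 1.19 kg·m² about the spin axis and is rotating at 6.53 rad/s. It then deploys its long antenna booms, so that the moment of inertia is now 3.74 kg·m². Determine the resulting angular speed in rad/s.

ω₂ ≈ 2.08 rad/s

With no external torque about the axis, L is conserved: I₁ω₁ = I₂ω₂.
ω₂ = I₁ω₁ / I₂ = (1.190)(6.53 rad/s) / (3.740) = 2.078 rad/s.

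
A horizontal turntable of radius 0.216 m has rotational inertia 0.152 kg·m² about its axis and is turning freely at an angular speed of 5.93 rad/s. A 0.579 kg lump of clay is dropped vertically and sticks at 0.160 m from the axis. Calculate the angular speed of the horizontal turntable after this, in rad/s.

ω_f ≈ 5.40 rad/s

The added mass arrives with no angular momentum about the axis, and any external torque about the axis is negligible, so the system's angular momentum is conserved.
Added inertia Σmr² = (0.579)(0.160)² = 0.01482 kg·m²; I_f = 0.1520 + 0.01482 = 0.1668 kg·m².
ω_f = I_p ω_i / I_f = (0.1520)(5.93) / 0.1668 = 5.403 rad/s.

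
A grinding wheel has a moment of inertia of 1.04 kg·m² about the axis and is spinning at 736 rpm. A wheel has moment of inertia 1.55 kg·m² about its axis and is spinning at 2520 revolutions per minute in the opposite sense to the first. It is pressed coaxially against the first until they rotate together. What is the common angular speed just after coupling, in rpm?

The coupling torques are internal; angular momentum about the shared axis is conserved.
Taking A's sense as positive: L = (1.040)(736) − (1.550)(2520) = -3141 kg·m²·rpm.
Combined I = 1.040 + 1.550 = 2.590 kg·m².
ω_f = L / I = -3141 / 2.590 = -1213 rpm.

|ω_f| ≈ 1210 rpm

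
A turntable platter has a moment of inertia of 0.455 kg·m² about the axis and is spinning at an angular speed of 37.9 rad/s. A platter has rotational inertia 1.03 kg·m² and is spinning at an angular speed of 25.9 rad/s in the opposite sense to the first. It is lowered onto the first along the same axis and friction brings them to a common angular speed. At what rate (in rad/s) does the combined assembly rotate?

|ω_f| ≈ 6.35 rad/s

The coupling torques are internal; angular momentum about the shared axis is conserved.
Taking A's sense as positive: L = (0.4550)(37.9) − (1.030)(25.9) = -9.433 kg·m²·rad/s.
Combined I = 0.4550 + 1.030 = 1.485 kg·m².
ω_f = L / I = -9.433 / 1.485 = -6.352 rad/s.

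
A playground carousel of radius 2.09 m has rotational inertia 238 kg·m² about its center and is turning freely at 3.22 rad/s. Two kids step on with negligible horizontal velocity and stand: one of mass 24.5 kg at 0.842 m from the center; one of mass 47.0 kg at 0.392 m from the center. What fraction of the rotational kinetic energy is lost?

No external torque acts about the center; L_before = L_after.
Added inertia Σmr² = (24.5)(0.842)² + (47.0)(0.392)² = 24.59 kg·m²; I_f = 238.0 + 24.59 = 262.6 kg·m².
ω_f = I_p ω_i / I_f = (238.0)(3.22) / 262.6 = 2.918 rad/s.
KE_i = ½(238.0)(3.220 rad/s)² = 1234 J; KE_f = ½(262.6)(2.918)² = 1118 J.
Fraction lost = 0.09365.

fraction ≈ 0.0937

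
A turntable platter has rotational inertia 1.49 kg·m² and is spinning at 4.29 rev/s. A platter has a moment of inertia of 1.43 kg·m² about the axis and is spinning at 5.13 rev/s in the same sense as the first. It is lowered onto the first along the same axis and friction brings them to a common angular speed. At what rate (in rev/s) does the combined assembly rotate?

The coupling torques are internal; angular momentum about the shared axis is conserved.
Taking A's sense as positive: L = (1.490)(4.29) + (1.430)(5.13) = 13.73 kg·m²·rev/s.
Combined I = 1.490 + 1.430 = 2.920 kg·m².
ω_f = L / I = 13.73 / 2.920 = 4.701 rev/s.

|ω_f| ≈ 4.70 rev/s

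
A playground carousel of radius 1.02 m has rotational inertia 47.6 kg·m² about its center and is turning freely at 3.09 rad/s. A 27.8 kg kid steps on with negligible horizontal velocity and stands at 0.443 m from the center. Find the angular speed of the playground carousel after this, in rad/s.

No external torque acts about the center; L_before = L_after.
Added inertia Σmr² = (27.8)(0.443)² = 5.456 kg·m²; I_f = 47.60 + 5.456 = 53.06 kg·m².
ω_f = I_p ω_i / I_f = (47.60)(3.09) / 53.06 = 2.772 rad/s.

ω_f ≈ 2.77 rad/s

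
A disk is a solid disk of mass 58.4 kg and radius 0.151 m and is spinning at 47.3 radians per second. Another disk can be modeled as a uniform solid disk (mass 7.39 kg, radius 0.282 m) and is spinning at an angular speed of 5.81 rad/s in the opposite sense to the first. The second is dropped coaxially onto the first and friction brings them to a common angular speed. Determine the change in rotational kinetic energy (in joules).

ΔKE ≈ -288 J

No external torque acts about the common axis, so total angular momentum is conserved.
Moments of inertia: I_A = ½(58.4)(0.151)² = 0.6658 kg·m²; I_B = ½(7.39)(0.282)² = 0.2938 kg·m².
Taking A's sense as positive: L = (0.6658)(47.3) − (0.2938)(5.81) = 29.78 kg·m²·rad/s.
Combined I = 0.6658 + 0.2938 = 0.9596 kg·m².
ω_f = L / I = 29.78 / 0.9596 = 31.04 rad/s.
KE_i = ½ΣIω² = 749.7 J; KE_f = ½(0.9596)(31.04)² = 462.2 J.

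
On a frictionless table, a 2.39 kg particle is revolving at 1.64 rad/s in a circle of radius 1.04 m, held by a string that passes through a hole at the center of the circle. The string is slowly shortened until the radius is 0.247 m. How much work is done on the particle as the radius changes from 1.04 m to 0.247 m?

W ≈ 58.2 J

No torque about the axis ⇒ m r₁² ω₁ = m r₂² ω₂.
ω₂ = ω₁ (r₁/r₂)² = (1.64)(1.04/0.247)² = 29.07 rad/s.
W = ΔKE = ½m(v₂² − v₁²) = 58.15 J.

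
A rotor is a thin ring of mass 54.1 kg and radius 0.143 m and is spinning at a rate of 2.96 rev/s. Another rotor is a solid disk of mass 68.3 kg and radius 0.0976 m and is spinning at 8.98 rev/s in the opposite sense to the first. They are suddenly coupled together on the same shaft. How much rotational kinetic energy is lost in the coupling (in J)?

ΔKE lost ≈ 707 J

The coupling torques are internal; angular momentum about the shared axis is conserved.
Moments of inertia: I_A = (54.1)(0.143)² = 1.106 kg·m²; I_B = ½(68.3)(0.0976)² = 0.3253 kg·m².
Taking A's sense as positive: L = (1.106)(2.96) − (0.3253)(8.98) = 0.3534 kg·m²·rev/s.
Combined I = 1.106 + 0.3253 = 1.432 kg·m².
ω_f = L / I = 0.3534 / 1.432 = 0.2468 rev/s.
KE_i = ½ΣIω² = 709.1 J; KE_f = ½(1.432)(1.551)² = 1.722 J.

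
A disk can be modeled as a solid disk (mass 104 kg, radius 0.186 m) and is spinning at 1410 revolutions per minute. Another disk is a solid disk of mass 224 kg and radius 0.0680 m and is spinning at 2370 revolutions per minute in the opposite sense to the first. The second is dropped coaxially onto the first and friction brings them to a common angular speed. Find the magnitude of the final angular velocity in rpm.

|ω_f| ≈ 565 rpm

The coupling torques are internal; angular momentum about the shared axis is conserved.
Moments of inertia: I_A = ½(104)(0.186)² = 1.799 kg·m²; I_B = ½(224)(0.0680)² = 0.5179 kg·m².
Taking A's sense as positive: L = (1.799)(1410) − (0.5179)(2370) = 1309 kg·m²·rpm.
Combined I = 1.799 + 0.5179 = 2.317 kg·m².
ω_f = L / I = 1309 / 2.317 = 565.1 rpm.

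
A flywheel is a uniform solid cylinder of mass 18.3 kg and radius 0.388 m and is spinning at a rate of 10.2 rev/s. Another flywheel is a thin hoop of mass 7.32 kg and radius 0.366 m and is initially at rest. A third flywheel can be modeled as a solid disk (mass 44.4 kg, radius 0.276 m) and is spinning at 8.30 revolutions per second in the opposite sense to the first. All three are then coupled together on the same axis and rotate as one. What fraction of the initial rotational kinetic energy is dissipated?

fraction ≈ 1.00

The coupling torques are internal; angular momentum about the shared axis is conserved.
Moments of inertia: I_A = ½(18.3)(0.388)² = 1.377 kg·m²; I_B = (7.32)(0.366)² = 0.9806 kg·m²; I_C = ½(44.4)(0.276)² = 1.691 kg·m².
Taking A's sense as positive: L = (1.377)(10.2) − (1.691)(8.30) = 0.01408 kg·m²·rev/s.
Combined I = 1.377 + 0.9806 + 1.691 = 4.049 kg·m².
ω_f = L / I = 0.01408 / 4.049 = 0.003478 rev/s.
KE_i = ½ΣIω² = 5129 J; KE_f = ½(4.049)(0.02185)² = 0.0009667 J.
Fraction dissipated = (KE_i − KE_f)/KE_i = 1.000.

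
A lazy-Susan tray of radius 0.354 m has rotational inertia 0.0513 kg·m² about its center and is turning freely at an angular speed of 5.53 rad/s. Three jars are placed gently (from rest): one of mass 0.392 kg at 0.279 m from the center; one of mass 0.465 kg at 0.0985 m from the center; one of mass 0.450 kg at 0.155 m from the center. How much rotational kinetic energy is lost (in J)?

No external torque acts about the center; L_before = L_after.
Added inertia Σmr² = (0.392)(0.279)² + (0.465)(0.0985)² + (0.450)(0.155)² = 0.04584 kg·m²; I_f = 0.05130 + 0.04584 = 0.09714 kg·m².
ω_f = I_p ω_i / I_f = (0.05130)(5.53) / 0.09714 = 2.921 rad/s.
KE_i = ½(0.05130)(5.530 rad/s)² = 0.7844 J; KE_f = ½(0.09714)(2.921)² = 0.4143 J.

energy lost ≈ 0.370 J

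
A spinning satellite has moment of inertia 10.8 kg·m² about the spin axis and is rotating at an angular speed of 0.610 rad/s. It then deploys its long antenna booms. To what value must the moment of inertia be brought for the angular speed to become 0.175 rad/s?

I₂ ≈ 37.6 kg·m²

With no external torque about the axis, L is conserved: I₁ω₁ = I₂ω₂.
I₂ = I₁ω₁ / ω₂ = (10.8)(0.610) / (0.175) = 37.65 kg·m².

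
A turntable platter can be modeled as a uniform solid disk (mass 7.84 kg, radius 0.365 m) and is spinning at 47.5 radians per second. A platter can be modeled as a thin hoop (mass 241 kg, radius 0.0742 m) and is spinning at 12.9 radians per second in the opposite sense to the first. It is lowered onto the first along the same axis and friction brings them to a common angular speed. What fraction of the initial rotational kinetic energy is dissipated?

fraction ≈ 0.977

No external torque acts about the common axis, so total angular momentum is conserved.
Moments of inertia: I_A = ½(7.84)(0.365)² = 0.5222 kg·m²; I_B = (241)(0.0742)² = 1.327 kg·m².
Taking A's sense as positive: L = (0.5222)(47.5) − (1.327)(12.9) = 7.690 kg·m²·rad/s.
Combined I = 0.5222 + 1.327 = 1.849 kg·m².
ω_f = L / I = 7.690 / 1.849 = 4.159 rad/s.
KE_i = ½ΣIω² = 699.6 J; KE_f = ½(1.849)(4.159)² = 15.99 J.
Fraction dissipated = (KE_i − KE_f)/KE_i = 0.9771.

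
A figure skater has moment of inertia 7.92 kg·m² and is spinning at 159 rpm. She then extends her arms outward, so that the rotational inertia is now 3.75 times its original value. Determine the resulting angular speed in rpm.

ω₂ ≈ 42.4 rpm

Angular momentum about the spin axis is conserved since the torque about it is zero.
I₂ = 3.75 × 7.92 = 29.70 kg·m².
ω₂ = I₁ω₁ / I₂ = (7.920)(159 rpm) / (29.70) = 42.40 rpm.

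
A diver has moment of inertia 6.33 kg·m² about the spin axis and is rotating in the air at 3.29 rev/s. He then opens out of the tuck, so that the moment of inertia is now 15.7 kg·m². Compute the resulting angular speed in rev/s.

Angular momentum about the spin axis is conserved since the torque about it is zero.
ω₂ = I₁ω₁ / I₂ = (6.330)(3.29 rev/s) / (15.70) = 1.326 rev/s.

ω₂ ≈ 1.33 rev/s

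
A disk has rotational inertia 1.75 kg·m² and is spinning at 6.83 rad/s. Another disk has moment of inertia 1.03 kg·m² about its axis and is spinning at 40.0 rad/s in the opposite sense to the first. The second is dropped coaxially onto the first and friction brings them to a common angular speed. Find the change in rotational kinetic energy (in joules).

The coupling torques are internal; angular momentum about the shared axis is conserved.
Taking A's sense as positive: L = (1.750)(6.83) − (1.030)(40.0) = -29.25 kg·m²·rad/s.
Combined I = 1.750 + 1.030 = 2.780 kg·m².
ω_f = L / I = -29.25 / 2.780 = -10.52 rad/s.
KE_i = ½ΣIω² = 864.8 J; KE_f = ½(2.780)(10.52)² = 153.9 J.

ΔKE ≈ -711 J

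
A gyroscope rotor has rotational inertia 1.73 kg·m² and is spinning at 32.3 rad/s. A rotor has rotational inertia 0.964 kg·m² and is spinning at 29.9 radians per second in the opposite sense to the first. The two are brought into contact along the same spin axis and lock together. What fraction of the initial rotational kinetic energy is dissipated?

fraction ≈ 0.898

No external torque acts about the common axis, so total angular momentum is conserved.
Taking A's sense as positive: L = (1.730)(32.3) − (0.9640)(29.9) = 27.06 kg·m²·rad/s.
Combined I = 1.730 + 0.9640 = 2.694 kg·m².
ω_f = L / I = 27.06 / 2.694 = 10.04 rad/s.
KE_i = ½ΣIω² = 1333 J; KE_f = ½(2.694)(10.04)² = 135.9 J.
Fraction dissipated = (KE_i − KE_f)/KE_i = 0.8981.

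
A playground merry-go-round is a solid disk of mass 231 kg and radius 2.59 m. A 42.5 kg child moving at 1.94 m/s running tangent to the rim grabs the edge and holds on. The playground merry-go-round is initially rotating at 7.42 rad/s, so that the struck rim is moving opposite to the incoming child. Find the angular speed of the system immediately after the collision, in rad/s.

|ω_f| ≈ 5.22 rad/s

The axle reaction passes through the axle and exerts no torque about it; angular momentum about the axle is conserved through the impact.
I_p = ½(231)(2.59)² = 774.8 kg·m². Taking the sense of the child's angular momentum as positive, L_{child} = m v R = (42.5)(1.94)(2.59) = 213.5 kg·m²/s.
L_i = −I_p ω_p + m v R = −(774.8)(7.42) + 213.5 = -5535 kg·m²/s.
After sticking, I_f = I_p + m R² = 774.8 + (42.5)(2.59)² = 1060 kg·m².
ω_f = L_i / I_f = -5535 / 1060 = -5.223 rad/s.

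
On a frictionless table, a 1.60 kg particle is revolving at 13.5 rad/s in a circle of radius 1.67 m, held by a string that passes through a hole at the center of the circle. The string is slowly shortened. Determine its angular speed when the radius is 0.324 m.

No torque about the axis ⇒ m r₁² ω₁ = m r₂² ω₂.
ω₂ = ω₁ (r₁/r₂)² = (13.5)(1.67/0.324)² = 358.7 rad/s.

ω₂ ≈ 359 rad/s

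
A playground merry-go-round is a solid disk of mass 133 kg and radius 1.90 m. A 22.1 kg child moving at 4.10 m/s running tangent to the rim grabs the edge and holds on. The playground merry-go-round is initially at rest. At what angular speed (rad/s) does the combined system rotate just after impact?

|ω_f| ≈ 0.538 rad/s

About the axle the impulsive forces during the collision are internal, so angular momentum about that axis is conserved.
I_p = ½(133)(1.90)² = 240.1 kg·m². Taking the sense of the child's angular momentum as positive, L_{child} = m v R = (22.1)(4.10)(1.90) = 172.2 kg·m²/s.
L_i = 0 + 172.2 = 172.2 kg·m²/s.
After sticking, I_f = I_p + m R² = 240.1 + (22.1)(1.90)² = 319.8 kg·m².
ω_f = L_i / I_f = 172.2 / 319.8 = 0.5383 rad/s.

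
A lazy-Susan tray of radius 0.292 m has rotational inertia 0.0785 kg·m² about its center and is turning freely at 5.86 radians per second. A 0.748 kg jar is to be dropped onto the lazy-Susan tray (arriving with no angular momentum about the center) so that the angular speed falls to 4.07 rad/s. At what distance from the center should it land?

r ≈ 0.215 m

No external torque acts about the center; L_before = L_after.
I_p ω_i = (I_p + m r²) ω_f ⇒ m r² = I_p(ω_i/ω_f − 1) = 0.07850(5.86/4.07 − 1) = 0.03452 kg·m².
r = √(0.03452/0.748) = 0.2148 m.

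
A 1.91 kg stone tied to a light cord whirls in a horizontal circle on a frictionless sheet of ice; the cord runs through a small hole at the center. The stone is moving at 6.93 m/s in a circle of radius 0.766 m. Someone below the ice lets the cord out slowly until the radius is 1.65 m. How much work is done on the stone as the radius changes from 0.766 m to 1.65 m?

The only horizontal force on the mass is along the cord (radial), so it exerts no torque about the hole and angular momentum m v r is conserved.
v₂ = v₁ r₁ / r₂ = (6.93)(0.766) / (1.65) = 3.217 m/s.
W = ΔKE = ½m(v₂² − v₁²) = -35.98 J.

W ≈ -36.0 J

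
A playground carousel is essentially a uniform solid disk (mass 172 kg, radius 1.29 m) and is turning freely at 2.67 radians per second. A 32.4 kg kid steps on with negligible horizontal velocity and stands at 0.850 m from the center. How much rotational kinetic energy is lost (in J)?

energy lost ≈ 71.7 J

The added mass arrives with no angular momentum about the center, and any external torque about the center is negligible, so the system's angular momentum is conserved.
I_p = ½(172)(1.29)² = 143.1 kg·m².
Added inertia Σmr² = (32.4)(0.850)² = 23.41 kg·m²; I_f = 143.1 + 23.41 = 166.5 kg·m².
ω_f = I_p ω_i / I_f = (143.1)(2.67) / 166.5 = 2.295 rad/s.
KE_i = ½(143.1)(2.670 rad/s)² = 510.1 J; KE_f = ½(166.5)(2.295)² = 438.4 J.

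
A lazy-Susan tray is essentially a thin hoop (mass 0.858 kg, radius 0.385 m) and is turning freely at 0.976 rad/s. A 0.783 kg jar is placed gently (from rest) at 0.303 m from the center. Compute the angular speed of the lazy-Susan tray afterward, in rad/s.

ω_f ≈ 0.624 rad/s

The added mass arrives with no angular momentum about the center, and any external torque about the center is negligible, so the system's angular momentum is conserved.
I_p = (0.858)(0.385)² = 0.1272 kg·m².
Added inertia Σmr² = (0.783)(0.303)² = 0.07189 kg·m²; I_f = 0.1272 + 0.07189 = 0.1991 kg·m².
ω_f = I_p ω_i / I_f = (0.1272)(0.976) / 0.1991 = 0.6235 rad/s.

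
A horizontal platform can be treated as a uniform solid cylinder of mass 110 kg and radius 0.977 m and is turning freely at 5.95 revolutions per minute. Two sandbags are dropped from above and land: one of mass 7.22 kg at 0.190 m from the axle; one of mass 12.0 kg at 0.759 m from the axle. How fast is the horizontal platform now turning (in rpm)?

ω_f ≈ 5.23 rpm

The added mass arrives with no angular momentum about the axle, and any external torque about the axle is negligible, so the system's angular momentum is conserved.
I_p = ½(110)(0.977)² = 52.50 kg·m².
Added inertia Σmr² = (7.22)(0.190)² + (12.0)(0.759)² = 7.174 kg·m²; I_f = 52.50 + 7.174 = 59.67 kg·m².
ω_f = I_p ω_i / I_f = (52.50)(5.95) / 59.67 = 5.235 rpm.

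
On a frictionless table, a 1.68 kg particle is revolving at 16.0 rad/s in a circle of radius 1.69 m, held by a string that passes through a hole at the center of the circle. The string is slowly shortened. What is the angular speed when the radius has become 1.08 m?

ω₂ ≈ 39.2 rad/s

The constraining force is radial, so m r² ω about the center is conserved.
ω₂ = ω₁ (r₁/r₂)² = (16.0)(1.69/1.08)² = 39.18 rad/s.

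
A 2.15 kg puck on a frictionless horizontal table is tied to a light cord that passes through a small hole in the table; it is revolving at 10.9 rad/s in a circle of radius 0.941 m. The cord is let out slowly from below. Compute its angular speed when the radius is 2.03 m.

ω₂ ≈ 2.34 rad/s

The constraining force is radial, so m r² ω about the center is conserved.
ω₂ = ω₁ (r₁/r₂)² = (10.9)(0.941/2.03)² = 2.342 rad/s.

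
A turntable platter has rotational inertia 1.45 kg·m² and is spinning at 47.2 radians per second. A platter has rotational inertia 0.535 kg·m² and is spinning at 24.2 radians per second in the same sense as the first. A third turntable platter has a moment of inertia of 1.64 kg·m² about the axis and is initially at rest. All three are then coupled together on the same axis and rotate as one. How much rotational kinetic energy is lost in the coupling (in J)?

The coupling torques are internal; angular momentum about the shared axis is conserved.
Taking A's sense as positive: L = (1.450)(47.2) + (0.5350)(24.2) = 81.39 kg·m²·rad/s.
Combined I = 1.450 + 0.5350 + 1.640 = 3.625 kg·m².
ω_f = L / I = 81.39 / 3.625 = 22.45 rad/s.
KE_i = ½ΣIω² = 1772 J; KE_f = ½(3.625)(22.45)² = 913.6 J.

ΔKE lost ≈ 858 J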